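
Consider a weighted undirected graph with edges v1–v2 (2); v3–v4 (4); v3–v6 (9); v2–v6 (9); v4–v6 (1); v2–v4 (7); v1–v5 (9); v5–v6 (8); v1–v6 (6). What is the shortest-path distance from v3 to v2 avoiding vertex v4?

Paths from v3 to v2 avoiding v4:
v3 - v6 - v1 - v2: 9 + 6 + 2 = 17
v3 - v6 - v2: 9 + 9 = 18
v3 - v6 - v5 - v1 - v2: 9 + 8 + 9 + 2 = 28
Shortest: 17.

17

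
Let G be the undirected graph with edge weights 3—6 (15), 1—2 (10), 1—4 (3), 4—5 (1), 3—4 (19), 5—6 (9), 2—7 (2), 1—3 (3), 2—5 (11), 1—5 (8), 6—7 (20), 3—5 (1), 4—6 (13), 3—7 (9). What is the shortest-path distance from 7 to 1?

Comparing a few candidate routes:
7-3-1: 9 + 3 = 12
7-3-5-4-1: 9 + 1 + 1 + 3 = 14
7-2-5-4-1: 2 + 11 + 1 + 3 = 17
7-2-1: 2 + 10 = 12
Best route has total 12.

12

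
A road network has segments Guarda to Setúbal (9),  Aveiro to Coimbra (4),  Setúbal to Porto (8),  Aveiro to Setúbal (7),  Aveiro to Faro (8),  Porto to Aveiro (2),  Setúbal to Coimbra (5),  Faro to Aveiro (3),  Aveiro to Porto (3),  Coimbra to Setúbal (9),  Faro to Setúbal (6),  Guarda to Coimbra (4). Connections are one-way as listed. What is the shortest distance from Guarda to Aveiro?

Routes from Guarda to Aveiro:
Guarda - Setúbal - Porto - Aveiro: 9 + 8 + 2 = 19
Guarda - Coimbra - Setúbal - Porto - Aveiro: 4 + 9 + 8 + 2 = 23
The minimum is 19 km.

19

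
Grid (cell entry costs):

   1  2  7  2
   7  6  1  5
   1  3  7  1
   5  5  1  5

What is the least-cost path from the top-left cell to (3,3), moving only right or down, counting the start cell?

Take [0,0] -> [0,1] -> [1,1] -> [1,2] -> [1,3] -> [2,3] -> [3,3] for a total of 1 + 2 + 6 + 1 + 5 + 1 + 5 = 21.
For comparison, the top-then-right route costs 23.

21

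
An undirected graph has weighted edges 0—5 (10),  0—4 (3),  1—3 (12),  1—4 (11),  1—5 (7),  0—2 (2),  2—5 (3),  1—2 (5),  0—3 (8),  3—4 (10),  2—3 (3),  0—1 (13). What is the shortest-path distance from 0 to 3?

5

Comparing a few candidate routes:
0 → 2 → 3: 2 + 3 = 5
0 → 4 → 3: 3 + 10 = 13
0 → 3: 8
Shortest: 5.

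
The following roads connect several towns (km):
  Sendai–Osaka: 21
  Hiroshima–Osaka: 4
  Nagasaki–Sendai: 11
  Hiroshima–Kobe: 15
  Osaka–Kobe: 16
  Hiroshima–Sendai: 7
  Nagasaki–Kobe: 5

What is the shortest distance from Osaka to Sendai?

Routes from Osaka to Sendai:
Osaka → Hiroshima → Kobe → Nagasaki → Sendai: 4 + 15 + 5 + 11 = 35
Osaka → Kobe → Hiroshima → Sendai: 16 + 15 + 7 = 38
Osaka → Hiroshima → Sendai: 4 + 7 = 11
Osaka → Sendai: 21
Osaka → Kobe → Nagasaki → Sendai: 16 + 5 + 11 = 32
Best route has total 11 km.

11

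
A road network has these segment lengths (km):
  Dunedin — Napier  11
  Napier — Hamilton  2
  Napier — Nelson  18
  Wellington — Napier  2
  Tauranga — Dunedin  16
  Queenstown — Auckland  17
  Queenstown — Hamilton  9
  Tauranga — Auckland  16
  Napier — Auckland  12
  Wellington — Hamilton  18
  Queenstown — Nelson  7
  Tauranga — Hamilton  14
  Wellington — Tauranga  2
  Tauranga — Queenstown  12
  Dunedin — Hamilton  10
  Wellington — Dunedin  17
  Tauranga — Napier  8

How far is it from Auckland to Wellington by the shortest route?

Checking several routes:
Auckland -> Napier -> Wellington: 12 + 2 = 14
Auckland -> Tauranga -> Wellington: 16 + 2 = 18
Auckland -> Queenstown -> Hamilton -> Napier -> Wellington: 17 + 9 + 2 + 2 = 30
Auckland -> Tauranga -> Napier -> Wellington: 16 + 8 + 2 = 26
Auckland -> Napier -> Tauranga -> Wellington: 12 + 8 + 2 = 22
Shortest: 14 km.

14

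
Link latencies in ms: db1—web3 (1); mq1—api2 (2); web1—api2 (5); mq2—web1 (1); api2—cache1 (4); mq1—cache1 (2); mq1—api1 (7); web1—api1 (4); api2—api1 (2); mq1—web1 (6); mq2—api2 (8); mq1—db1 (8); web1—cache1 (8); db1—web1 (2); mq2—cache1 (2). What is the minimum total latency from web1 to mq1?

5

Comparing a few candidate routes:
web1 - api1 - api2 - mq1: 4 + 2 + 2 = 8
web1 - api2 - mq1: 5 + 2 = 7
web1 - mq2 - cache1 - mq1: 1 + 2 + 2 = 5
web1 - mq1: 6
Best route has total 5 ms.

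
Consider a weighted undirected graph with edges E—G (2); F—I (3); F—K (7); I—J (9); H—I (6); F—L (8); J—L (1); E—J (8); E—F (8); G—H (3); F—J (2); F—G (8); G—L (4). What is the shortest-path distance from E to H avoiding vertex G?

17

Some routes from E to H avoiding G:
E → J → F → I → H: 8 + 2 + 3 + 6 = 19
E → F → J → I → H: 8 + 2 + 9 + 6 = 25
E → F → I → H: 8 + 3 + 6 = 17
E → J → I → H: 8 + 9 + 6 = 23
The minimum is 17.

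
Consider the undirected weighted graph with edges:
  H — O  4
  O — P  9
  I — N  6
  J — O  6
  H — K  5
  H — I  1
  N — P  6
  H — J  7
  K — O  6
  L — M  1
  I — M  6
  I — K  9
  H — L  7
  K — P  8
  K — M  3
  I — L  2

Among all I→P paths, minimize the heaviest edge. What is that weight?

A few of the I→P routes:
I → L → H → J → O → K → P: max(2, 7, 7, 6, 6, 8) = 8
I → L → M → K → P: max(2, 1, 3, 8) = 8
I → L → H → O → K → P: max(2, 7, 4, 6, 8) = 8
I → N → P: max(6, 6) = 6
Best route has worst link 6.

6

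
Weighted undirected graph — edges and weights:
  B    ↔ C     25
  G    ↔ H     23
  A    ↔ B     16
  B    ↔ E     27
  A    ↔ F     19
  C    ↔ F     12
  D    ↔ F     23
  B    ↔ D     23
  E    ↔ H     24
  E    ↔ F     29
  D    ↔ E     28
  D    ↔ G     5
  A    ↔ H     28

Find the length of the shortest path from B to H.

44

Checking several routes:
B - E - H: 27 + 24 = 51
B - D - G - H: 23 + 5 + 23 = 51
B - A - H: 16 + 28 = 44
Shortest: 44.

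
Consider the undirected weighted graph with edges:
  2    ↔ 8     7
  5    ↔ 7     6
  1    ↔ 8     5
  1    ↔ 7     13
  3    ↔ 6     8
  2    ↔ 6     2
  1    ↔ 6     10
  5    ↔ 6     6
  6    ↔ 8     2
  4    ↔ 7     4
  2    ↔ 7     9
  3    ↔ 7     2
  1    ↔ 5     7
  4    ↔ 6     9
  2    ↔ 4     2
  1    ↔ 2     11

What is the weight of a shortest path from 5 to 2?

Checking several routes:
5 -> 7 -> 2: 6 + 9 = 15
5 -> 7 -> 4 -> 2: 6 + 4 + 2 = 12
5 -> 6 -> 2: 6 + 2 = 8
5 -> 6 -> 8 -> 2: 6 + 2 + 7 = 15
The minimum is 8.

8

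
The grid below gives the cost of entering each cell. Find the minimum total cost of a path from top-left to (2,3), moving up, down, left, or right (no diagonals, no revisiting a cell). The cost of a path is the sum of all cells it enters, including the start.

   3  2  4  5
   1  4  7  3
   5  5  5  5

22

One optimal route is r0c0 → r0c1 → r0c2 → r0c3 → r1c3 → r2c3.
Its cost is 3 + 2 + 4 + 5 + 3 + 5 = 22.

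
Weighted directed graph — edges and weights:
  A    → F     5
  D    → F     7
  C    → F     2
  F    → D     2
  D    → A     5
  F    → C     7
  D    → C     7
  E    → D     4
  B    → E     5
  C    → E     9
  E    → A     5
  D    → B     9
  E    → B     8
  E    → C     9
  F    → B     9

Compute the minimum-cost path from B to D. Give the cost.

Routes from B to D:
B → E → A → F → D: 5 + 5 + 5 + 2 = 17
B → E → D: 5 + 4 = 9
B → E → C → F → D: 5 + 9 + 2 + 2 = 18
Shortest: 9.

9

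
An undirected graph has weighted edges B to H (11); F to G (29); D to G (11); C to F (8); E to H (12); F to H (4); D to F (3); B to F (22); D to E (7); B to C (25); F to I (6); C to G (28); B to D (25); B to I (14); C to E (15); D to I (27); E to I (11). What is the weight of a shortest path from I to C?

Checking several routes:
I -> F -> D -> E -> C: 6 + 3 + 7 + 15 = 31
I -> E -> C: 11 + 15 = 26
I -> E -> D -> F -> C: 11 + 7 + 3 + 8 = 29
I -> F -> C: 6 + 8 = 14
The minimum is 14.

14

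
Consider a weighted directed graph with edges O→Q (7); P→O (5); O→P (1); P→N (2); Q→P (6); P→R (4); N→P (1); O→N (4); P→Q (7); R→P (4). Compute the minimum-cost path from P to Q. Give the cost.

Paths from P to Q:
P-O-Q: 5 + 7 = 12
P-Q: 7
The minimum is 7.

7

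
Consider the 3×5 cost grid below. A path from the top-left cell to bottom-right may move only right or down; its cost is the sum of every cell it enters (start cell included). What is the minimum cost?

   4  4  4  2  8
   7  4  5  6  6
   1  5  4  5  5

Cheapest: (0,0) → (0,1) → (0,2) → (0,3) → (1,3) → (2,3) → (2,4)
  4 + 4 + 4 + 2 + 6 + 5 + 5 = 30
(Top row then right column would cost 33.)

30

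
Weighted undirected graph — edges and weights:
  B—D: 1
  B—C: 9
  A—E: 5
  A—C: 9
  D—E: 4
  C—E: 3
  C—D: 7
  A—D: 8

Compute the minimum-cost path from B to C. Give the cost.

8

Checking several routes:
B - D - E - C: 1 + 4 + 3 = 8
B - D - C: 1 + 7 = 8
B - C: 9
Shortest: 8.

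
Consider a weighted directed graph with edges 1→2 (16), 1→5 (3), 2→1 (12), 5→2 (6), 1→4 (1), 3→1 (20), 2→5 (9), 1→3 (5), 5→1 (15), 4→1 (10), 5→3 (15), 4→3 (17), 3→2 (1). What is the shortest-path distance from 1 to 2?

6

Comparing a few candidate routes:
1 → 5 → 2: 3 + 6 = 9
1 → 3 → 2: 5 + 1 = 6
1 → 2: 16
Best route has total 6.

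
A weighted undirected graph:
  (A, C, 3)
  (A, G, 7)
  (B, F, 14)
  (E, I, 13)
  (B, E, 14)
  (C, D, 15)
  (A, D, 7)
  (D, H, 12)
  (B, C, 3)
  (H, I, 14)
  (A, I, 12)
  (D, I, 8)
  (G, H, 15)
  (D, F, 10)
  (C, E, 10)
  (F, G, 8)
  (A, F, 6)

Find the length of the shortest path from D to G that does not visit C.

Some routes from D to G avoiding C:
D → F → G: 10 + 8 = 18
D → H → G: 12 + 15 = 27
D → F → A → G: 10 + 6 + 7 = 23
D → A → F → G: 7 + 6 + 8 = 21
D → A → G: 7 + 7 = 14
The minimum is 14.

14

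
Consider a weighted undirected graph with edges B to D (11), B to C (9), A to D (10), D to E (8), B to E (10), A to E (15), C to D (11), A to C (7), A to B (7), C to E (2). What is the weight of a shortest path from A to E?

9

Checking several routes:
A→B→C→E: 7 + 9 + 2 = 18
A→D→E: 10 + 8 = 18
A→E: 15
A→C→E: 7 + 2 = 9
A→B→E: 7 + 10 = 17
Shortest: 9.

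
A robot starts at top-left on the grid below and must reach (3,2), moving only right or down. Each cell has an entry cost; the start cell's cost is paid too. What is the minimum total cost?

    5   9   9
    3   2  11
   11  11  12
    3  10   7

One optimal route is (0,0) -> (1,0) -> (1,1) -> (2,1) -> (3,1) -> (3,2).
Its cost is 5 + 3 + 2 + 11 + 10 + 7 = 38.

38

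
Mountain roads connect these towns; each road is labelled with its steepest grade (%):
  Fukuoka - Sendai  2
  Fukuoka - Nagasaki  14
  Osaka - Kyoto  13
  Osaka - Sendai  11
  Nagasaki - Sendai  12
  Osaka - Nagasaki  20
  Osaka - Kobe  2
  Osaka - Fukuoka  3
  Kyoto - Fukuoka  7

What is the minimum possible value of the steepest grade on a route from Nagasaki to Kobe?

Checking several routes:
Nagasaki → Fukuoka → Kyoto → Osaka → Kobe: max(14, 7, 13, 2) = 14
Nagasaki → Sendai → Osaka → Kobe: max(12, 11, 2) = 12
Nagasaki → Sendai → Fukuoka → Osaka → Kobe: max(12, 2, 3, 2) = 12
Nagasaki → Sendai → Fukuoka → Kyoto → Osaka → Kobe: max(12, 2, 7, 13, 2) = 13
Nagasaki → Fukuoka → Osaka → Kobe: max(14, 3, 2) = 14
Nagasaki → Fukuoka → Sendai → Osaka → Kobe: max(14, 2, 11, 2) = 14
Best route has worst link 12%.

12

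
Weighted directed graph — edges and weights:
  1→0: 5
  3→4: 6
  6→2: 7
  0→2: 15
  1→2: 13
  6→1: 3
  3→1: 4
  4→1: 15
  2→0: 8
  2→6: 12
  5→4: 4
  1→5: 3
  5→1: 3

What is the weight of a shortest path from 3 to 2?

Routes from 3 to 2:
3-1-2: 4 + 13 = 17
3-4-1-0-2: 6 + 15 + 5 + 15 = 41
3-4-1-2: 6 + 15 + 13 = 34
3-1-0-2: 4 + 5 + 15 = 24
Best route has total 17.

17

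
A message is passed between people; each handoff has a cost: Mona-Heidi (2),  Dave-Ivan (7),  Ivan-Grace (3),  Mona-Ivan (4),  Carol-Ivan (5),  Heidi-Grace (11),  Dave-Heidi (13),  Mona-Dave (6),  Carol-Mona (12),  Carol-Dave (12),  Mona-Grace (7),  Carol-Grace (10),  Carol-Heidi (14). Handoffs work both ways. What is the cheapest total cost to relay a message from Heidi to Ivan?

6

A few of the Heidi→Ivan routes:
Heidi-Mona-Carol-Ivan: 2 + 12 + 5 = 19
Heidi-Mona-Grace-Ivan: 2 + 7 + 3 = 12
Heidi-Mona-Ivan: 2 + 4 = 6
Heidi-Grace-Ivan: 11 + 3 = 14
Heidi-Mona-Dave-Ivan: 2 + 6 + 7 = 15
Shortest: 6.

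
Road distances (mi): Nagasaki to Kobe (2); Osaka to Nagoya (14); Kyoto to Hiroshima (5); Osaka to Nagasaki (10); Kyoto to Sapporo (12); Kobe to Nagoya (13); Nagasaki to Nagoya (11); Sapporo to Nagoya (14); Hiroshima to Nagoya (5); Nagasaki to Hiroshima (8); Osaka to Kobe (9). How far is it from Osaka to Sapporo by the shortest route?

28

Comparing a few candidate routes:
Osaka-Nagasaki-Hiroshima-Kyoto-Sapporo: 10 + 8 + 5 + 12 = 35
Osaka-Nagoya-Sapporo: 14 + 14 = 28
Osaka-Nagoya-Hiroshima-Kyoto-Sapporo: 14 + 5 + 5 + 12 = 36
Osaka-Nagasaki-Nagoya-Sapporo: 10 + 11 + 14 = 35
Best route has total 28 mi.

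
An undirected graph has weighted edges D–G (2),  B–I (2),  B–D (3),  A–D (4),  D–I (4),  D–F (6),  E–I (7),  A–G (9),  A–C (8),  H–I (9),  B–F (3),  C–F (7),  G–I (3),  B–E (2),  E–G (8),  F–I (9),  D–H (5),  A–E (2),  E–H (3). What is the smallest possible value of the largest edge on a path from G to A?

Some routes from G to A:
G -> I -> D -> A: max(3, 4, 4) = 4
G -> I -> B -> E -> A: max(3, 2, 2, 2) = 3
G -> D -> B -> E -> A: max(2, 3, 2, 2) = 3
G -> I -> D -> B -> E -> A: max(3, 4, 3, 2, 2) = 4
G -> I -> B -> D -> A: max(3, 2, 3, 4) = 4
The minimum achievable maximum is 3.

3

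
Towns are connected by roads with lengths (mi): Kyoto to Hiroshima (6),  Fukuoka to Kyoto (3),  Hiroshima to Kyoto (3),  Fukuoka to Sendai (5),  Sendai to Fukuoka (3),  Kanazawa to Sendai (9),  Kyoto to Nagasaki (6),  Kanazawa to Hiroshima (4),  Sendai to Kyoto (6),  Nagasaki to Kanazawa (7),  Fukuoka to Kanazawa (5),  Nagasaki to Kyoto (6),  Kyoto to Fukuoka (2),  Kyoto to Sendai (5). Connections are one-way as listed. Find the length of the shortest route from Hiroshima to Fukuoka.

5

Routes from Hiroshima to Fukuoka:
Hiroshima - Kyoto - Fukuoka: 3 + 2 = 5
Hiroshima - Kyoto - Nagasaki - Kanazawa - Sendai - Fukuoka: 3 + 6 + 7 + 9 + 3 = 28
Hiroshima - Kyoto - Sendai - Fukuoka: 3 + 5 + 3 = 11
Shortest: 5 mi.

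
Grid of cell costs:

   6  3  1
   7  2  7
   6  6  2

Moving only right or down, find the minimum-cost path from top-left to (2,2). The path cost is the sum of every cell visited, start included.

Path (0,0) (0,1) (0,2) (1,2) (2,2): 6 + 3 + 1 + 7 + 2 = 19.

19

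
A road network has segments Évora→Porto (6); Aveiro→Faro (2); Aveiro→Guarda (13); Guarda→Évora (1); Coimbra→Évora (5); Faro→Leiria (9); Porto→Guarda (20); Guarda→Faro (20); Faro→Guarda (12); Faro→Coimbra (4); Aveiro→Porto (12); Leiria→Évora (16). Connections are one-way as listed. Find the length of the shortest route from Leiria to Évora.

16

Paths from Leiria to Évora:
Leiria→Évora: 16
The minimum is 16 km.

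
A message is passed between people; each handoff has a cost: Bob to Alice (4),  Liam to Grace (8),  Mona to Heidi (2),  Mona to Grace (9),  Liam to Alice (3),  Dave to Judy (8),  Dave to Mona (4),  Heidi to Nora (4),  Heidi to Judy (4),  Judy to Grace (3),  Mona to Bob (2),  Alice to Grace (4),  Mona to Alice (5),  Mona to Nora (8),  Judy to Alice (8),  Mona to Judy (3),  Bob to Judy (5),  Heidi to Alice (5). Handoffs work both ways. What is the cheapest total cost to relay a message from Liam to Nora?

12

A few of the Liam→Nora routes:
Liam -> Alice -> Heidi -> Nora: 3 + 5 + 4 = 12
Liam -> Alice -> Bob -> Mona -> Heidi -> Nora: 3 + 4 + 2 + 2 + 4 = 15
Liam -> Alice -> Mona -> Heidi -> Nora: 3 + 5 + 2 + 4 = 14
Best route has total 12.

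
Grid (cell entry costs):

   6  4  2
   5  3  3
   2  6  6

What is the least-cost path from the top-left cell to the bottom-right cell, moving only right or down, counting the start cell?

21

Path r0c0→r0c1→r0c2→r1c2→r2c2: 6 + 4 + 2 + 3 + 6 = 21.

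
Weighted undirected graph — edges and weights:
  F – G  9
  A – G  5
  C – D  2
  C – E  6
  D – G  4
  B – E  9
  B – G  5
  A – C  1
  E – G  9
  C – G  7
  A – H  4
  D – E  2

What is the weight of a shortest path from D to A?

A few of the D→A routes:
D→C→A: 2 + 1 = 3
D→G→A: 4 + 5 = 9
D→G→C→A: 4 + 7 + 1 = 12
D→C→G→A: 2 + 7 + 5 = 14
D→E→G→A: 2 + 9 + 5 = 16
D→E→C→A: 2 + 6 + 1 = 9
The minimum is 3.

3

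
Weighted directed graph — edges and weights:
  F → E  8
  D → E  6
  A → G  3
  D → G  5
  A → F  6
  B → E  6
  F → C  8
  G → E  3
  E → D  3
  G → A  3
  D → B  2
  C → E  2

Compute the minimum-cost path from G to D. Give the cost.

6

Routes from G to D:
G→A→F→C→E→D: 3 + 6 + 8 + 2 + 3 = 22
G→A→F→E→D: 3 + 6 + 8 + 3 = 20
G→E→D: 3 + 3 = 6
Shortest: 6.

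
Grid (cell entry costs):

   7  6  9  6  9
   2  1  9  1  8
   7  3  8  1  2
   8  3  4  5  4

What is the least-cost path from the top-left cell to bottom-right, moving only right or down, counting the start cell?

27

One optimal route is r0c0 → r1c0 → r1c1 → r1c2 → r1c3 → r2c3 → r2c4 → r3c4.
Its cost is 7 + 2 + 1 + 9 + 1 + 1 + 2 + 4 = 27.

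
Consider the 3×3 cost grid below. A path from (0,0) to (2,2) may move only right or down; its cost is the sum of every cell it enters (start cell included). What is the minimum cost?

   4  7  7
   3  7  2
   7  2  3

19

Best path: r0c0→r1c0→r1c1→r1c2→r2c2
Cost: 4 + 3 + 7 + 2 + 3 = 19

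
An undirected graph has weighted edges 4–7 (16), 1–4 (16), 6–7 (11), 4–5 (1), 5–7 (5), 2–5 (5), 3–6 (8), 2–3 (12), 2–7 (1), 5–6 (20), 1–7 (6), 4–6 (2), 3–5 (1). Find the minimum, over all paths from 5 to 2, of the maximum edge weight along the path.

5

A few of the 5→2 routes:
5 - 4 - 6 - 7 - 2: max(1, 2, 11, 1) = 11
5 - 2: max(5) = 5
5 - 7 - 2: max(5, 1) = 5
5 - 3 - 6 - 7 - 2: max(1, 8, 11, 1) = 11
Best route has worst link 5.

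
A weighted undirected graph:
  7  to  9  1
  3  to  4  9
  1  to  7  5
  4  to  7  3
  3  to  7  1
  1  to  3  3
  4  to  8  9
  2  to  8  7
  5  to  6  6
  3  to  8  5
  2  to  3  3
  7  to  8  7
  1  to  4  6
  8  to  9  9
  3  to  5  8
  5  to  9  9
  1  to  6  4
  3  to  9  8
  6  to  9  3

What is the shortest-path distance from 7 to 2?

4

Checking several routes:
7-9-3-2: 1 + 8 + 3 = 12
7-1-3-2: 5 + 3 + 3 = 11
7-3-2: 1 + 3 = 4
Best route has total 4.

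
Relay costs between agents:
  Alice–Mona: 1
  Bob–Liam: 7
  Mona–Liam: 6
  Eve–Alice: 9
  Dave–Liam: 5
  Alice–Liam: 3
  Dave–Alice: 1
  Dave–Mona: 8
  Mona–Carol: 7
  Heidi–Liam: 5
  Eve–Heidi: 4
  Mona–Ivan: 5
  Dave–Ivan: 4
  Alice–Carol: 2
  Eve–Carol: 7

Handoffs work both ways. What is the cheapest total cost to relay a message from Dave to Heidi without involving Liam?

Checking several routes:
Dave → Alice → Mona → Carol → Eve → Heidi: 1 + 1 + 7 + 7 + 4 = 20
Dave → Alice → Carol → Eve → Heidi: 1 + 2 + 7 + 4 = 14
Dave → Alice → Eve → Heidi: 1 + 9 + 4 = 14
The minimum is 14.

14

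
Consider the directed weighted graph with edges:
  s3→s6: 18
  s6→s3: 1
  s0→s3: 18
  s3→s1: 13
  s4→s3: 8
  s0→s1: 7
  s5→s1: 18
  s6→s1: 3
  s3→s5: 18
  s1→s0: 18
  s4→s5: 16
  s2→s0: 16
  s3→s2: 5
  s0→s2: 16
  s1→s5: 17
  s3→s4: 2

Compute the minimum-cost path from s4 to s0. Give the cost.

29

Candidate routes:
s4-s3-s5-s1-s0: 8 + 18 + 18 + 18 = 62
s4-s3-s2-s0: 8 + 5 + 16 = 29
s4-s3-s1-s0: 8 + 13 + 18 = 39
s4-s5-s1-s0: 16 + 18 + 18 = 52
s4-s3-s6-s1-s0: 8 + 18 + 3 + 18 = 47
The minimum is 29.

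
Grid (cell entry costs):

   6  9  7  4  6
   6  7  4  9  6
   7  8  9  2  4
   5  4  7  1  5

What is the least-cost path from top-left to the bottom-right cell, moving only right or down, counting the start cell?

40

Cheapest: r0c0 → r1c0 → r1c1 → r1c2 → r1c3 → r2c3 → r3c3 → r3c4
  6 + 6 + 7 + 4 + 9 + 2 + 1 + 5 = 40
For comparison, the top-then-right route costs 47.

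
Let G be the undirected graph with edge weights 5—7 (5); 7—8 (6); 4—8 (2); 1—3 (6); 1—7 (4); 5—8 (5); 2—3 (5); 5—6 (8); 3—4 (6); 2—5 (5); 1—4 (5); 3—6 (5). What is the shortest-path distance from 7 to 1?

4

Checking several routes:
7→8→4→1: 6 + 2 + 5 = 13
7→8→4→3→1: 6 + 2 + 6 + 6 = 20
7→1: 4
7→5→8→4→1: 5 + 5 + 2 + 5 = 17
Best route has total 4.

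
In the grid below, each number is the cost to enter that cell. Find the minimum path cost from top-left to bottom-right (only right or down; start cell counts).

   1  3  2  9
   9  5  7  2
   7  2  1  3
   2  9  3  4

19

Path [0,0] → [0,1] → [1,1] → [2,1] → [2,2] → [2,3] → [3,3]: 1 + 3 + 5 + 2 + 1 + 3 + 4 = 19.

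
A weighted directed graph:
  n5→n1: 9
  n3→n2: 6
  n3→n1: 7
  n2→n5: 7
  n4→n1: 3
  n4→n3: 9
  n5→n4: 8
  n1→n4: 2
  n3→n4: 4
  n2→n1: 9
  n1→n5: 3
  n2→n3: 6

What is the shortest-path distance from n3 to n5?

Checking several routes:
n3 - n4 - n1 - n5: 4 + 3 + 3 = 10
n3 - n2 - n5: 6 + 7 = 13
n3 - n1 - n5: 7 + 3 = 10
Shortest: 10.

10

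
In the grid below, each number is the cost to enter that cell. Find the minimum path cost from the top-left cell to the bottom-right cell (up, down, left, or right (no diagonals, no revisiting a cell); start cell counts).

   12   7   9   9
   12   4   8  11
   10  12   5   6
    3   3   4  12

Cheapest: r0c0 -> r0c1 -> r1c1 -> r1c2 -> r2c2 -> r3c2 -> r3c3
  12 + 7 + 4 + 8 + 5 + 4 + 12 = 52

52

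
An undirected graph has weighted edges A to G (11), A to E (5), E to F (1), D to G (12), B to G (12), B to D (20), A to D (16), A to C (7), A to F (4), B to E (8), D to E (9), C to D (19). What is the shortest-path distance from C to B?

Some routes from C to B:
C → A → F → E → B: 7 + 4 + 1 + 8 = 20
C → A → G → B: 7 + 11 + 12 = 30
C → A → E → B: 7 + 5 + 8 = 20
The minimum is 20.

20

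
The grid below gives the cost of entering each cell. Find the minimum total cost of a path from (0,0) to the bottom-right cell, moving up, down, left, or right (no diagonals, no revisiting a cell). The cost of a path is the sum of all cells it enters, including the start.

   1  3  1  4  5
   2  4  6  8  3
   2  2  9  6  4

Path (0,0) (0,1) (0,2) (0,3) (0,4) (1,4) (2,4): 1 + 3 + 1 + 4 + 5 + 3 + 4 = 21.

21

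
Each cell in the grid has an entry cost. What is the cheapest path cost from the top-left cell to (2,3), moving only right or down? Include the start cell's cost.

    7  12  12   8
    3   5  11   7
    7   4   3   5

27

Best path: r0c0 -> r1c0 -> r1c1 -> r2c1 -> r2c2 -> r2c3
Cost: 7 + 3 + 5 + 4 + 3 + 5 = 27
(Top row then right column would cost 51.)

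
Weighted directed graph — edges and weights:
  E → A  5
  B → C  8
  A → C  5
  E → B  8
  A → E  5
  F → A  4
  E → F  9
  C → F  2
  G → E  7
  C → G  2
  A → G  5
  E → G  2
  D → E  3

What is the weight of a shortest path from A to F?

7

Paths from A to F:
A - G - E - F: 5 + 7 + 9 = 21
A - E - F: 5 + 9 = 14
A - C - G - E - F: 5 + 2 + 7 + 9 = 23
A - G - E - B - C - F: 5 + 7 + 8 + 8 + 2 = 30
A - C - F: 5 + 2 = 7
A - E - B - C - F: 5 + 8 + 8 + 2 = 23
Shortest: 7.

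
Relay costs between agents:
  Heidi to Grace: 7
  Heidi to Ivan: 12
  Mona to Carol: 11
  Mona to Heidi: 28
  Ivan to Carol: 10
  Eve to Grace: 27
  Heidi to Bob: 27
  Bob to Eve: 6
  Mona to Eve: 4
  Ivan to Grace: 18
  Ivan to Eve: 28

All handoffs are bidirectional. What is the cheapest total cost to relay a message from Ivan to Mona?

Some routes from Ivan to Mona:
Ivan -> Heidi -> Mona: 12 + 28 = 40
Ivan -> Heidi -> Bob -> Eve -> Mona: 12 + 27 + 6 + 4 = 49
Ivan -> Eve -> Mona: 28 + 4 = 32
Ivan -> Carol -> Mona: 10 + 11 = 21
Best route has total 21.

21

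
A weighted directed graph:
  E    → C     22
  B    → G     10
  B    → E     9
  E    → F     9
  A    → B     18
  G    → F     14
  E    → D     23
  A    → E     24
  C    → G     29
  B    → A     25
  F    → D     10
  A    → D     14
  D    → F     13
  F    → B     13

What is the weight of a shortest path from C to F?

Paths from C to F:
C - G - F: 29 + 14 = 43
The minimum is 43.

43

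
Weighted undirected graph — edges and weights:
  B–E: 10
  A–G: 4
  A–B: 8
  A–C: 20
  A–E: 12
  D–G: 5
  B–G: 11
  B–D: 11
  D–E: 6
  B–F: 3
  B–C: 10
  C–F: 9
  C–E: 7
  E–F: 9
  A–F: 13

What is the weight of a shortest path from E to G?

11

Checking several routes:
E → B → G: 10 + 11 = 21
E → F → B → G: 9 + 3 + 11 = 23
E → A → G: 12 + 4 = 16
E → B → A → G: 10 + 8 + 4 = 22
E → D → G: 6 + 5 = 11
E → F → B → A → G: 9 + 3 + 8 + 4 = 24
Best route has total 11.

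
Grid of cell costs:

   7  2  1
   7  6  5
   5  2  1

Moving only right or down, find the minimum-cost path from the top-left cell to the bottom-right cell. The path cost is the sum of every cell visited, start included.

16

Take r0c0 r0c1 r0c2 r1c2 r2c2 for a total of 7 + 2 + 1 + 5 + 1 = 16.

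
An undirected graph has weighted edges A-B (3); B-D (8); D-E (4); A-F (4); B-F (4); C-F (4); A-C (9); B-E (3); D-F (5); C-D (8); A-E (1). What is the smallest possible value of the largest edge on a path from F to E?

Comparing a few candidate routes:
F→A→B→E: max(4, 3, 3) = 4
F→B→A→E: max(4, 3, 1) = 4
F→B→E: max(4, 3) = 4
F→A→E: max(4, 1) = 4
The minimum achievable maximum is 4.

4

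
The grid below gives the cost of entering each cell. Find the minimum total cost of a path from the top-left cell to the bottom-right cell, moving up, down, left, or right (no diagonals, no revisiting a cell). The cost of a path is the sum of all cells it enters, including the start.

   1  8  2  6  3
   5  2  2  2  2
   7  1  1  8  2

16

Path r0c0→r1c0→r1c1→r1c2→r1c3→r1c4→r2c4: 1 + 5 + 2 + 2 + 2 + 2 + 2 = 16.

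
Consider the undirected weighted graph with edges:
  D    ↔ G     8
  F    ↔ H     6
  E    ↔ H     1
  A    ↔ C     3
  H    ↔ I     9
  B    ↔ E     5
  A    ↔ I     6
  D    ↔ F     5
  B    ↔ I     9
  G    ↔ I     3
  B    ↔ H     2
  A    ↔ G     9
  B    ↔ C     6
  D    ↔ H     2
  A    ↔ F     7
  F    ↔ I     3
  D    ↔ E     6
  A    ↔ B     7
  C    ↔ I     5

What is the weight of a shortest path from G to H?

10

Some routes from G to H:
G -> I -> F -> H: 3 + 3 + 6 = 12
G -> I -> H: 3 + 9 = 12
G -> D -> H: 8 + 2 = 10
Best route has total 10.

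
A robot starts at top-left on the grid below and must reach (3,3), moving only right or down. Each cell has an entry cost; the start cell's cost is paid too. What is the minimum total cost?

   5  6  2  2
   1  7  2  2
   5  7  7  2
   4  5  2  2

21

Path [0,0]→[0,1]→[0,2]→[0,3]→[1,3]→[2,3]→[3,3]: 5 + 6 + 2 + 2 + 2 + 2 + 2 = 21.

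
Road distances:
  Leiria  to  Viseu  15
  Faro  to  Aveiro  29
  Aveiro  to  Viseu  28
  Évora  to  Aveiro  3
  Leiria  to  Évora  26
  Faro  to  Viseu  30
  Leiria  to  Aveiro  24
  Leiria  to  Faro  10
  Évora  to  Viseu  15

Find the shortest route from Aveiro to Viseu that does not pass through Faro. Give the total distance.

18

Routes from Aveiro to Viseu avoiding Faro:
Aveiro → Viseu: 28
Aveiro → Leiria → Viseu: 24 + 15 = 39
Aveiro → Évora → Leiria → Viseu: 3 + 26 + 15 = 44
Aveiro → Évora → Viseu: 3 + 15 = 18
Aveiro → Leiria → Évora → Viseu: 24 + 26 + 15 = 65
Shortest: 18.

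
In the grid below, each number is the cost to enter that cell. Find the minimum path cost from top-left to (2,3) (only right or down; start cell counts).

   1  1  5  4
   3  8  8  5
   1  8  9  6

22

Best path: [0,0] -> [0,1] -> [0,2] -> [0,3] -> [1,3] -> [2,3]
Cost: 1 + 1 + 5 + 4 + 5 + 6 = 22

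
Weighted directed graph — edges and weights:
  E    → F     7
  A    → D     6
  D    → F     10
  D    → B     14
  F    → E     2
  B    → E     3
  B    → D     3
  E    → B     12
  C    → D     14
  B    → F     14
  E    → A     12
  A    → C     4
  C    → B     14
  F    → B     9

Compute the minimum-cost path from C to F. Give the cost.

Comparing a few candidate routes:
C -> B -> F: 14 + 14 = 28
C -> D -> F: 14 + 10 = 24
C -> B -> D -> F: 14 + 3 + 10 = 27
C -> B -> E -> F: 14 + 3 + 7 = 24
C -> D -> B -> E -> F: 14 + 14 + 3 + 7 = 38
The minimum is 24.

24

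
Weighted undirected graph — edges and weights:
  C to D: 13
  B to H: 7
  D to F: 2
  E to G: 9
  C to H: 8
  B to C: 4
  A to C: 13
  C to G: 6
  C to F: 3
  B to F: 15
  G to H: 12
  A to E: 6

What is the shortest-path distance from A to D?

Comparing a few candidate routes:
A-C-D: 13 + 13 = 26
A-E-G-C-F-D: 6 + 9 + 6 + 3 + 2 = 26
A-E-G-H-C-F-D: 6 + 9 + 12 + 8 + 3 + 2 = 40
A-E-G-C-D: 6 + 9 + 6 + 13 = 34
A-C-F-D: 13 + 3 + 2 = 18
A-C-B-F-D: 13 + 4 + 15 + 2 = 34
Shortest: 18.

18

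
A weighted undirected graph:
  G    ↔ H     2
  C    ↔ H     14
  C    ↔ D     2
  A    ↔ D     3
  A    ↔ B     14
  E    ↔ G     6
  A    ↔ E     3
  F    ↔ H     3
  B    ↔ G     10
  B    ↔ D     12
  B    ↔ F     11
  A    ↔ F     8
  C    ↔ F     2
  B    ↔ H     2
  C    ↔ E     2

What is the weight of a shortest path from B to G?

4

Comparing a few candidate routes:
B-H-F-C-E-G: 2 + 3 + 2 + 2 + 6 = 15
B-G: 10
B-H-G: 2 + 2 = 4
Shortest: 4.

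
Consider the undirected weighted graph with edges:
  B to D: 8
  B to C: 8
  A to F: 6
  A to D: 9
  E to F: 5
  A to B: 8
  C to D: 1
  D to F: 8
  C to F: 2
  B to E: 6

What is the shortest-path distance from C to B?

Comparing a few candidate routes:
C -> D -> B: 1 + 8 = 9
C -> D -> A -> B: 1 + 9 + 8 = 18
C -> F -> A -> B: 2 + 6 + 8 = 16
C -> F -> E -> B: 2 + 5 + 6 = 13
C -> B: 8
The minimum is 8.

8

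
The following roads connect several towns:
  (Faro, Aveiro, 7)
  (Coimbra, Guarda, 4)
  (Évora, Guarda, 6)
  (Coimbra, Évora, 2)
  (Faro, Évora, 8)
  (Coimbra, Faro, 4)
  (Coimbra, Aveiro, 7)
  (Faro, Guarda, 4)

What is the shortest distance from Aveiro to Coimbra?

7

Comparing a few candidate routes:
Aveiro-Faro-Guarda-Coimbra: 7 + 4 + 4 = 15
Aveiro-Faro-Coimbra: 7 + 4 = 11
Aveiro-Coimbra: 7
The minimum is 7.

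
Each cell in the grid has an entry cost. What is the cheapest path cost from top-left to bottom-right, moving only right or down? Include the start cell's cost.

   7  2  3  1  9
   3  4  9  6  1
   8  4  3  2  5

25

Cheapest: r0c0 r0c1 r0c2 r0c3 r1c3 r1c4 r2c4
  7 + 2 + 3 + 1 + 6 + 1 + 5 = 25
(Top row then right column would cost 28.)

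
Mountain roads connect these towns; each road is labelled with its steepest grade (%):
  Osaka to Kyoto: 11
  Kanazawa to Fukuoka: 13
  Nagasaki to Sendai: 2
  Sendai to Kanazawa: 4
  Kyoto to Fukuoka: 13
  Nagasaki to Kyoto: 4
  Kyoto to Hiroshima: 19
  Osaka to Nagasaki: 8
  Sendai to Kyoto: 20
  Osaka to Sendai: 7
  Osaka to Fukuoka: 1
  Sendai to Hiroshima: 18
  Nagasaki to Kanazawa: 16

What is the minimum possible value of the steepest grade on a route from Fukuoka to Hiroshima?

18

A few of the Fukuoka→Hiroshima routes:
Fukuoka → Kyoto → Nagasaki → Kanazawa → Sendai → Hiroshima: max(13, 4, 16, 4, 18) = 18
Fukuoka → Kyoto → Osaka → Nagasaki → Sendai → Hiroshima: max(13, 11, 8, 2, 18) = 18
Fukuoka → Kyoto → Nagasaki → Sendai → Hiroshima: max(13, 4, 2, 18) = 18
Fukuoka → Kyoto → Osaka → Nagasaki → Kanazawa → Sendai → Hiroshima: max(13, 11, 8, 16, 4, 18) = 18
Fukuoka → Kyoto → Nagasaki → Osaka → Sendai → Hiroshima: max(13, 4, 8, 7, 18) = 18
Fukuoka → Kyoto → Osaka → Sendai → Hiroshima: max(13, 11, 7, 18) = 18
Best route has worst link 18%.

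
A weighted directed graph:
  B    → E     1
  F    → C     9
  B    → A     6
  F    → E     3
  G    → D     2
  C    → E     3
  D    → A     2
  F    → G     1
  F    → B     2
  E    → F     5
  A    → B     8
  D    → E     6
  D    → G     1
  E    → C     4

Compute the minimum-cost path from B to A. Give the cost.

6

Routes from B to A:
B - A: 6
B - E - F - G - D - A: 1 + 5 + 1 + 2 + 2 = 11
The minimum is 6.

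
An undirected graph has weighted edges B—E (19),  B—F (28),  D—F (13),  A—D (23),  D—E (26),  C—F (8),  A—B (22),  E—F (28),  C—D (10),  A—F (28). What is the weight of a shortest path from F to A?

A few of the F→A routes:
F → B → A: 28 + 22 = 50
F → D → A: 13 + 23 = 36
F → C → D → A: 8 + 10 + 23 = 41
F → A: 28
Shortest: 28.

28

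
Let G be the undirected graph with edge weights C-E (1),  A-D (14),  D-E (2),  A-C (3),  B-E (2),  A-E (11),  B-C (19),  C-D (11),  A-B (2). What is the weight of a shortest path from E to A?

4

Checking several routes:
E-D-C-A: 2 + 11 + 3 = 16
E-B-A: 2 + 2 = 4
E-D-A: 2 + 14 = 16
E-C-A: 1 + 3 = 4
E-A: 11
The minimum is 4.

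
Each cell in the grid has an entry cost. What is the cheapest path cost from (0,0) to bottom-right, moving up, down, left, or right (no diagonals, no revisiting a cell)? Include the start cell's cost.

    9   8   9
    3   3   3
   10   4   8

Take r0c0→r1c0→r1c1→r1c2→r2c2 for a total of 9 + 3 + 3 + 3 + 8 = 26.

26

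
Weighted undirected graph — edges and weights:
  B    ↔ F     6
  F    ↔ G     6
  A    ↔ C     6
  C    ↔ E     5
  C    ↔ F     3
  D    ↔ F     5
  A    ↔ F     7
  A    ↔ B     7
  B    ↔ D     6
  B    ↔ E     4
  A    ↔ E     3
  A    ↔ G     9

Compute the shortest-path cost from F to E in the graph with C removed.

A few of the F→E routes:
F - B - A - E: 6 + 7 + 3 = 16
F - B - E: 6 + 4 = 10
F - D - B - E: 5 + 6 + 4 = 15
F - A - E: 7 + 3 = 10
Shortest: 10.

10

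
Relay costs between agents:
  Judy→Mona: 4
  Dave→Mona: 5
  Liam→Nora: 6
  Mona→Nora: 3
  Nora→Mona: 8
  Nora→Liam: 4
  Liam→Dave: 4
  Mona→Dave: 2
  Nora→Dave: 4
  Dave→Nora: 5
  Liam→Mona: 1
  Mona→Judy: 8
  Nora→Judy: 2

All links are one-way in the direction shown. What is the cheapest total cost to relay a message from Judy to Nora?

7

Paths from Judy to Nora:
Judy-Mona-Dave-Nora: 4 + 2 + 5 = 11
Judy-Mona-Nora: 4 + 3 = 7
Shortest: 7.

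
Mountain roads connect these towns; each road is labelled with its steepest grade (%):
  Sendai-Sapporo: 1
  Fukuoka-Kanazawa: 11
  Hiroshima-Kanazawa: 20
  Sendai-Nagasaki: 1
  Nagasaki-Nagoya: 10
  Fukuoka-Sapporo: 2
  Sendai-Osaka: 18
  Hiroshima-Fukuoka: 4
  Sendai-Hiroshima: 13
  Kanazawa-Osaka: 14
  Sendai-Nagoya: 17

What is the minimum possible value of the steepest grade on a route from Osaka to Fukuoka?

Some routes from Osaka to Fukuoka:
Osaka → Sendai → Sapporo → Fukuoka: max(18, 1, 2) = 18
Osaka → Kanazawa → Fukuoka: max(14, 11) = 14
Osaka → Sendai → Hiroshima → Fukuoka: max(18, 13, 4) = 18
The minimum achievable maximum is 14%.

14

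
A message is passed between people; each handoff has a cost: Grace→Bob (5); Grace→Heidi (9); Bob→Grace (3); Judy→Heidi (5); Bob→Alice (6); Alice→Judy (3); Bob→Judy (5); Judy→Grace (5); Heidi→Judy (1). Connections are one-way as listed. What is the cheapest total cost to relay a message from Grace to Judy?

Paths from Grace to Judy:
Grace -> Bob -> Judy: 5 + 5 = 10
Grace -> Heidi -> Judy: 9 + 1 = 10
Grace -> Bob -> Alice -> Judy: 5 + 6 + 3 = 14
Best route has total 10.

10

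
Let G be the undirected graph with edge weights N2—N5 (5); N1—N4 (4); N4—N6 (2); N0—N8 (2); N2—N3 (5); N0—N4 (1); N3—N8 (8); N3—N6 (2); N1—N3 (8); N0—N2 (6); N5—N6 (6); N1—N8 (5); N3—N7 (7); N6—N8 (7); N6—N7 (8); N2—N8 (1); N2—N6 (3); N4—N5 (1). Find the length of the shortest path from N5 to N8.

4

Some routes from N5 to N8:
N5 -> N4 -> N0 -> N8: 1 + 1 + 2 = 4
N5 -> N4 -> N0 -> N2 -> N8: 1 + 1 + 6 + 1 = 9
N5 -> N4 -> N6 -> N8: 1 + 2 + 7 = 10
N5 -> N4 -> N6 -> N2 -> N8: 1 + 2 + 3 + 1 = 7
N5 -> N2 -> N8: 5 + 1 = 6
The minimum is 4.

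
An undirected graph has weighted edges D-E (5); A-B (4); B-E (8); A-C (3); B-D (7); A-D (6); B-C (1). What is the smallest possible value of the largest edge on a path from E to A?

6

A few of the E→A routes:
E -> D -> B -> C -> A: max(5, 7, 1, 3) = 7
E -> D -> B -> A: max(5, 7, 4) = 7
E -> B -> A: max(8, 4) = 8
E -> B -> C -> A: max(8, 1, 3) = 8
E -> D -> A: max(5, 6) = 6
The minimum achievable maximum is 6.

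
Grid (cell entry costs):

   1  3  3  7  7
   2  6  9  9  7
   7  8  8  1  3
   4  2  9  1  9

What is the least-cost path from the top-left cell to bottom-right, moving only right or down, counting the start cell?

34

Cheapest: (0,0) -> (0,1) -> (0,2) -> (0,3) -> (1,3) -> (2,3) -> (3,3) -> (3,4)
  1 + 3 + 3 + 7 + 9 + 1 + 1 + 9 = 34
For comparison, the top-then-right route costs 40.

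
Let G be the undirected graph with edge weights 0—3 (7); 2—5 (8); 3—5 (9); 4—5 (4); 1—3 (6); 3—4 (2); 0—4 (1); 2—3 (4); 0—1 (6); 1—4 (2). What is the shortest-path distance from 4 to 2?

6

A few of the 4→2 routes:
4-5-3-2: 4 + 9 + 4 = 17
4-0-1-3-2: 1 + 6 + 6 + 4 = 17
4-5-2: 4 + 8 = 12
4-1-3-2: 2 + 6 + 4 = 12
4-3-2: 2 + 4 = 6
4-0-3-2: 1 + 7 + 4 = 12
Best route has total 6.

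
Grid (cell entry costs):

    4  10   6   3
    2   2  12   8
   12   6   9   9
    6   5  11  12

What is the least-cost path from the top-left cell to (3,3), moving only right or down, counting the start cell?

42

Cheapest: r0c0 -> r1c0 -> r1c1 -> r2c1 -> r3c1 -> r3c2 -> r3c3
  4 + 2 + 2 + 6 + 5 + 11 + 12 = 42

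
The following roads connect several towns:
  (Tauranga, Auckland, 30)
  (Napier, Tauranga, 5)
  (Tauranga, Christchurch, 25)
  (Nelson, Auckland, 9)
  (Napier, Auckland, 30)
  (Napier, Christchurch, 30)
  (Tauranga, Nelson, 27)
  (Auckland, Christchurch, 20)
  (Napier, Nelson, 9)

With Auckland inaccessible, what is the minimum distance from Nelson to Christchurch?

Routes from Nelson to Christchurch avoiding Auckland:
Nelson-Tauranga-Christchurch: 27 + 25 = 52
Nelson-Tauranga-Napier-Christchurch: 27 + 5 + 30 = 62
Nelson-Napier-Christchurch: 9 + 30 = 39
Nelson-Napier-Tauranga-Christchurch: 9 + 5 + 25 = 39
Shortest: 39.

39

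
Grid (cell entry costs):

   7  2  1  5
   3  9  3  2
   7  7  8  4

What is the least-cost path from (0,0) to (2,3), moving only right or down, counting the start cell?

Path r0c0 → r0c1 → r0c2 → r1c2 → r1c3 → r2c3: 7 + 2 + 1 + 3 + 2 + 4 = 19.

19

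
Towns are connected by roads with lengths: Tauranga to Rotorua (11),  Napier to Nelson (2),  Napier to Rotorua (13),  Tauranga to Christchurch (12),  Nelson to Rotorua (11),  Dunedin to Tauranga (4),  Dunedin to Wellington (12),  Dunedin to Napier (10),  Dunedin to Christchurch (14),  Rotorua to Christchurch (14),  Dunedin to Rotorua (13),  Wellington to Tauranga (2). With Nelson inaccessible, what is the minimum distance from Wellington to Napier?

16

A few of the Wellington→Napier routes:
Wellington - Dunedin - Napier: 12 + 10 = 22
Wellington - Tauranga - Rotorua - Dunedin - Napier: 2 + 11 + 13 + 10 = 36
Wellington - Tauranga - Rotorua - Napier: 2 + 11 + 13 = 26
Wellington - Tauranga - Dunedin - Napier: 2 + 4 + 10 = 16
Wellington - Tauranga - Dunedin - Rotorua - Napier: 2 + 4 + 13 + 13 = 32
The minimum is 16.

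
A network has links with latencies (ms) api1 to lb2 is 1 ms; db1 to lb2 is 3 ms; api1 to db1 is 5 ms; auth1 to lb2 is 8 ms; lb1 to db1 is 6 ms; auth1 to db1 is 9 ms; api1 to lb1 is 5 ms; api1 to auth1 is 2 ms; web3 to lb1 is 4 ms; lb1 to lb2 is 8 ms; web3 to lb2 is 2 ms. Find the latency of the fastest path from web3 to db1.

5

Checking several routes:
web3 → lb2 → api1 → lb1 → db1: 2 + 1 + 5 + 6 = 14
web3 → lb2 → db1: 2 + 3 = 5
web3 → lb1 → db1: 4 + 6 = 10
web3 → lb2 → api1 → auth1 → db1: 2 + 1 + 2 + 9 = 14
web3 → lb1 → api1 → lb2 → db1: 4 + 5 + 1 + 3 = 13
web3 → lb2 → api1 → db1: 2 + 1 + 5 = 8
Shortest: 5 ms.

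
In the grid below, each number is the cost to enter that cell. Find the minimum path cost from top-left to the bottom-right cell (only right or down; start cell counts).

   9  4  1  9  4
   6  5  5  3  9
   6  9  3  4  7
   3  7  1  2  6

31

One optimal route is [0,0]→[0,1]→[0,2]→[1,2]→[2,2]→[3,2]→[3,3]→[3,4].
Its cost is 9 + 4 + 1 + 5 + 3 + 1 + 2 + 6 = 31.
(Top row then right column would cost 49.)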